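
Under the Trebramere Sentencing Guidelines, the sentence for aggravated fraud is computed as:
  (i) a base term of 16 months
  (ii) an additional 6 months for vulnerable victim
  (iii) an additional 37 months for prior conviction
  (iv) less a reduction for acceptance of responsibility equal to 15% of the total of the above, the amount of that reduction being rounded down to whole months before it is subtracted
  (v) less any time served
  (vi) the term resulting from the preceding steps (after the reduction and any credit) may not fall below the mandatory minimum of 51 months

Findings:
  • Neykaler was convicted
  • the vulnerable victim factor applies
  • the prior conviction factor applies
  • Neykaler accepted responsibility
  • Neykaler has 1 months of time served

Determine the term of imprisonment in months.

Vulnerable victim enhancement: +6 months
Prior conviction enhancement: +37 months
Adjusted term: 16 months + 6 months + 37 months = 59 months
Acceptance of responsibility reduction: 15% of 59 months = 8 months (rounded down)
After reduction: 59 − 8 = 51 months
Less time served: 51 months − 1 months = 50 months
Minimum 51 months: 50 months is below the minimum → 51 months

51 months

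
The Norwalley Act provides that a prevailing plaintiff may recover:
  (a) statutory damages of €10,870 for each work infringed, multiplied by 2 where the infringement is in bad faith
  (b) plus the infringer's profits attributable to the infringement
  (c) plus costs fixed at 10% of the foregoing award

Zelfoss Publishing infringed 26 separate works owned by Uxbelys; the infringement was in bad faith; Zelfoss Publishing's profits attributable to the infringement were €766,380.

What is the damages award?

Award: €1,464,782

Statutory damages: 26 × €10,870 = €282,620
Doubled: 2 × €282,620 = €565,240
Combined award: €565,240 + €766,380 = €1,331,620
Costs: 10% of €1,331,620 = €133,162
Award plus costs: €1,331,620 + €133,162 = €1,464,782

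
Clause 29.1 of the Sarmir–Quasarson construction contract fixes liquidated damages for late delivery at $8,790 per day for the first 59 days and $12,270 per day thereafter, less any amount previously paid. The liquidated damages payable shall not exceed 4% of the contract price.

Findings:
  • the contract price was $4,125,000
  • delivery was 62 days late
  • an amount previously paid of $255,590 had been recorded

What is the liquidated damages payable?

First 59 days: 59 × $8,790 = $518,610
Remaining days: (62 − 59) × $12,270 = $36,810
Accrued per-day damages: $518,610 + $36,810 = $555,420
Less amount previously paid: $555,420 − $255,590 = $299,830
Cap: 4% of $4,125,000 = $165,000
Cap at $165,000: $299,830 exceeds the cap → $165,000

$165,000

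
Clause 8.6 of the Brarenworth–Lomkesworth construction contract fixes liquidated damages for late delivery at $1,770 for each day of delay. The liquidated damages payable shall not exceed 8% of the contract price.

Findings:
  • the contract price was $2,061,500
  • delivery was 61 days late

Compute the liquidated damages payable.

Per-day damages: 61 × $1,770 = $107,970
Cap: 8% of $2,061,500 = $164,920
Cap at $164,920: $107,970 is within the cap, no reduction.

$107,970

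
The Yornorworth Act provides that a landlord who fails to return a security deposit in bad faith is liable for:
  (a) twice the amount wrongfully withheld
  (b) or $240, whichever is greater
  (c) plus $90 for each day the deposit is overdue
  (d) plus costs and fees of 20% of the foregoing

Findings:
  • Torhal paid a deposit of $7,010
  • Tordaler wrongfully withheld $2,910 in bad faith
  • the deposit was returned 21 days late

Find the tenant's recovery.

$9,252

Doubled: 2 × $2,910 = $5,820
Minimum $240: $5,820 meets the minimum, no increase.
Late-return penalty: 21 × $90 = $1,890
Damages plus late penalty: $5,820 + $1,890 = $7,710
Costs and fees: 20% of $7,710 = $1,542
Total recovery: $7,710 + $1,542 = $9,252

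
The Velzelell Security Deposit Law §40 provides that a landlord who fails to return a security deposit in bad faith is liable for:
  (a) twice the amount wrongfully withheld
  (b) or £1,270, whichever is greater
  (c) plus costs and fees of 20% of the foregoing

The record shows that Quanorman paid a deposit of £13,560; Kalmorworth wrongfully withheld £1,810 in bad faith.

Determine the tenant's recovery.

£4,344

Doubled: 2 × £1,810 = £3,620
Minimum £1,270: £3,620 meets the minimum, no increase.
Costs and fees: 20% of £3,620 = £724
Total recovery: £3,620 + £724 = £4,344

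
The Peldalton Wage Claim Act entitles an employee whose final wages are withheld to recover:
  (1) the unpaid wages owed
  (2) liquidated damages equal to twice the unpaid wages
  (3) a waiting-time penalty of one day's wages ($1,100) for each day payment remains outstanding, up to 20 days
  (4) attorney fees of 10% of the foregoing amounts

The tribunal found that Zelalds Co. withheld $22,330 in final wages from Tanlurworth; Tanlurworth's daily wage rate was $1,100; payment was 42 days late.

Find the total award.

Doubled: 2 × $22,330 = $44,660
Penalty days: min(42, 20) = 20
Waiting-time penalty: 20 × $1,100 = $22,000
Subtotal: $22,330 + $44,660 + $22,000 = $88,990
Attorney fees: 10% of $88,990 = $8,899
Total award: $88,990 + $8,899 = $97,889

Total award: $97,889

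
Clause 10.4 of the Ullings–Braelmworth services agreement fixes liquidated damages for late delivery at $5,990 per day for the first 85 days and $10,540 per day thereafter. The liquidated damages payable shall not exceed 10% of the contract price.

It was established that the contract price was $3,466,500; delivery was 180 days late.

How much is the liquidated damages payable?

First 85 days: 85 × $5,990 = $509,150
Remaining days: (180 − 85) × $10,540 = $1,001,300
Accrued per-day damages: $509,150 + $1,001,300 = $1,510,450
Cap: 10% of $3,466,500 = $346,650
Cap at $346,650: $1,510,450 exceeds the cap → $346,650

$346,650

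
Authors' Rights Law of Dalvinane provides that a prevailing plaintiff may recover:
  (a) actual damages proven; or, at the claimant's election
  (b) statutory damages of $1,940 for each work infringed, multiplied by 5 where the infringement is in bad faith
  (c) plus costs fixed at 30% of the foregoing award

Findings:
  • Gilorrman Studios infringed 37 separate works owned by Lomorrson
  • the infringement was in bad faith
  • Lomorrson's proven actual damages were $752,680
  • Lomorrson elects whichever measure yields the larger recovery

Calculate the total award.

Award: $978,484

Statutory damages: 37 × $1,940 = $71,780
Multiplied by 5: 5 × $71,780 = $358,900
Greater of actual damages ($752,680) or enhanced statutory damages ($358,900): $752,680
Costs: 30% of $752,680 = $225,804
Award plus costs: $752,680 + $225,804 = $978,484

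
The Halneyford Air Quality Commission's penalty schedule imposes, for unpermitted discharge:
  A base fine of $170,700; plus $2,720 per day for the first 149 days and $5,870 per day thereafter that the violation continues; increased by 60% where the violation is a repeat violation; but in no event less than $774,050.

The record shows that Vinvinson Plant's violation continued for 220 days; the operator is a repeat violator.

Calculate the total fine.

$1,588,400

First 149 days: 149 × $2,720 = $405,280
Remaining days: (220 − 149) × $5,870 = $416,770
Per-day component: $405,280 + $416,770 = $822,050
Base plus per-day: $170,700 + $822,050 = $992,750
Enhancement: 60% of $992,750 = $595,650
Enhanced fine: $992,750 + $595,650 = $1,588,400
Minimum $774,050: $1,588,400 meets the minimum, no increase.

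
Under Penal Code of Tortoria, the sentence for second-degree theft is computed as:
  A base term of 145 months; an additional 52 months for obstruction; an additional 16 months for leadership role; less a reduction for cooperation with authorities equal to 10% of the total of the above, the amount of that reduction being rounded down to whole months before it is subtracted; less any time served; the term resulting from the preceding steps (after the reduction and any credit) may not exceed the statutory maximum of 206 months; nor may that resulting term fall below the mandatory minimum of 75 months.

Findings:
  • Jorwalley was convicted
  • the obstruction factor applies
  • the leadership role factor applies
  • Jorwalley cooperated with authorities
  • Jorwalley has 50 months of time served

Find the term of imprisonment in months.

Obstruction enhancement: +52 months
Leadership role enhancement: +16 months
Adjusted term: 145 months + 52 months + 16 months = 213 months
Cooperation with authorities reduction: 10% of 213 months = 21 months (rounded down)
After reduction: 213 − 21 = 192 months
Less time served: 192 months − 50 months = 142 months
Cap at 206 months: 142 months is within the cap, no reduction.
Minimum 75 months: 142 months meets the minimum, no increase.

142 months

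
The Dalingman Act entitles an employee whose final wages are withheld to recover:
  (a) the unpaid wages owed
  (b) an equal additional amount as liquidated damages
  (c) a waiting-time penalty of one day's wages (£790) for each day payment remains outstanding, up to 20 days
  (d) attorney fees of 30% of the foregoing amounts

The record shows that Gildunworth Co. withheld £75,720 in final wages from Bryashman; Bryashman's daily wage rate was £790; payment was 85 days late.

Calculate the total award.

Liquidated damages (equal amount): £75,720
Penalty days: min(85, 20) = 20
Waiting-time penalty: 20 × £790 = £15,800
Subtotal: £75,720 + £75,720 + £15,800 = £167,240
Attorney fees: 30% of £167,240 = £50,172
Total award: £167,240 + £50,172 = £217,412

£217,412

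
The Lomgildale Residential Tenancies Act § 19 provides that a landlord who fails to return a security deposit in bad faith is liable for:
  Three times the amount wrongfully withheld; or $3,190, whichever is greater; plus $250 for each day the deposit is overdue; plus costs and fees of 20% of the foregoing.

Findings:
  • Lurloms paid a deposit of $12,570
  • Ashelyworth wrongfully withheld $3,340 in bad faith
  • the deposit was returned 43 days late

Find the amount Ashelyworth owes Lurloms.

$24,924

Trebled: 3 × $3,340 = $10,020
Minimum $3,190: $10,020 meets the minimum, no increase.
Late-return penalty: 43 × $250 = $10,750
Damages plus late penalty: $10,020 + $10,750 = $20,770
Costs and fees: 20% of $20,770 = $4,154
Total recovery: $20,770 + $4,154 = $24,924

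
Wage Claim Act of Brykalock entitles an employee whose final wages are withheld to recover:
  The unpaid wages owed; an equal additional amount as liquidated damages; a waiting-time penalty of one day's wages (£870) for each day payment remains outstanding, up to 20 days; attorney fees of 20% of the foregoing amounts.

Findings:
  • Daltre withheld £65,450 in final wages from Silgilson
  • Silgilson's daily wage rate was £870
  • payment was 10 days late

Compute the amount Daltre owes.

£167,520

Liquidated damages (equal amount): £65,450
Penalty days: min(10, 20) = 10
Waiting-time penalty: 10 × £870 = £8,700
Subtotal: £65,450 + £65,450 + £8,700 = £139,600
Attorney fees: 20% of £139,600 = £27,920
Total award: £139,600 + £27,920 = £167,520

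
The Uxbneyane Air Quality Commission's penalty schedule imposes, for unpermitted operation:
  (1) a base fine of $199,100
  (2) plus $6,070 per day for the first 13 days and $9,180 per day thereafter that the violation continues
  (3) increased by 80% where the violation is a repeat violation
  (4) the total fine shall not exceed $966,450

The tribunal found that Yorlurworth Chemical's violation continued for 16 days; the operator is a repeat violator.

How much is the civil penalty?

$549,990

First 13 days: 13 × $6,070 = $78,910
Remaining days: (16 − 13) × $9,180 = $27,540
Per-day component: $78,910 + $27,540 = $106,450
Base plus per-day: $199,100 + $106,450 = $305,550
Enhancement: 80% of $305,550 = $244,440
Enhanced fine: $305,550 + $244,440 = $549,990
Cap at $966,450: $549,990 is within the cap, no reduction.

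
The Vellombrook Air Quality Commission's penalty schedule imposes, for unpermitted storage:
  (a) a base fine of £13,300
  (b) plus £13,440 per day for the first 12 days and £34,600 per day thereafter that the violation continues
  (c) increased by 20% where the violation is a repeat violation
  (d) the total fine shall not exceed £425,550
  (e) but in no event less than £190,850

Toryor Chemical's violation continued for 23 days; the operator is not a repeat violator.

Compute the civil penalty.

First 12 days: 12 × £13,440 = £161,280
Remaining days: (23 − 12) × £34,600 = £380,600
Per-day component: £161,280 + £380,600 = £541,880
Base plus per-day: £13,300 + £541,880 = £555,180
The operator is not a repeat violator: no 20% increase.
Cap at £425,550: £555,180 exceeds the cap → £425,550
Minimum £190,850: £425,550 meets the minimum, no increase.

£425,550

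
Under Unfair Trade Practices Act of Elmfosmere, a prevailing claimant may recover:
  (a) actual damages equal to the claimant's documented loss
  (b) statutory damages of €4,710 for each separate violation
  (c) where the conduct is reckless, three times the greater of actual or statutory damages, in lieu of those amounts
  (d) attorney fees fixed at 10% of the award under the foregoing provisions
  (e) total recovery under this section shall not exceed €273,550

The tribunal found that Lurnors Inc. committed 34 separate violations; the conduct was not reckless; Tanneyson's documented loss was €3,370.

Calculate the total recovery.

Statutory damages: 34 × €4,710 = €160,140
Conduct not reckless: the in-lieu enhancement does not apply.
Actual plus statutory damages: €3,370 + €160,140 = €163,510
Attorney fees: 10% of €163,510 = €16,351
Total before cap: €163,510 + €16,351 = €179,861
Cap at €273,550: €179,861 is within the cap, no reduction.

€179,861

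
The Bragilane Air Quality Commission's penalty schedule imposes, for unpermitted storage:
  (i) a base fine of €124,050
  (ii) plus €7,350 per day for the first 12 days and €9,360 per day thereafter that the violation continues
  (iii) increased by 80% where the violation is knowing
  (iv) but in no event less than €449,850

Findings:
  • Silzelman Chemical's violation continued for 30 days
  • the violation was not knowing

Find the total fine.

First 12 days: 12 × €7,350 = €88,200
Remaining days: (30 − 12) × €9,360 = €168,480
Per-day component: €88,200 + €168,480 = €256,680
Base plus per-day: €124,050 + €256,680 = €380,730
The violation was not knowing: no 80% increase.
Minimum €449,850: €380,730 is below the minimum → €449,850

€449,850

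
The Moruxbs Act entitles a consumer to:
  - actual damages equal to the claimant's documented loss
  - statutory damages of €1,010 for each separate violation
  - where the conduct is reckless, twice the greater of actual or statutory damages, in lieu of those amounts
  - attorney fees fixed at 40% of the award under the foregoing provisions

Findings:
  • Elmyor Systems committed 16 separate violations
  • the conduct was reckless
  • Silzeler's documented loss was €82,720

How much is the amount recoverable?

Statutory damages: 16 × €1,010 = €16,160
Greater of actual damages (€82,720) or statutory damages (€16,160): €82,720
Doubled: 2 × €82,720 = €165,440
Attorney fees: 40% of €165,440 = €66,176
Total recovery: €165,440 + €66,176 = €231,616

Total recovery: €231,616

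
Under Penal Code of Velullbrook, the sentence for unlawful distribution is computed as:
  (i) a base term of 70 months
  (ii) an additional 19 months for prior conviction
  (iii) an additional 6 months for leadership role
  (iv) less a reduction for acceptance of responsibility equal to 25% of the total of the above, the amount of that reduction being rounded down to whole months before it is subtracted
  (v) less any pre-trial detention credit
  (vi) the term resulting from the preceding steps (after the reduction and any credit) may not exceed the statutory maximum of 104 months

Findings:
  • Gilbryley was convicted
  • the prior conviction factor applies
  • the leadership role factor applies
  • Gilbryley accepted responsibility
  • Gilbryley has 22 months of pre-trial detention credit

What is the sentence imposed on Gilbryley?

50 months

Prior conviction enhancement: +19 months
Leadership role enhancement: +6 months
Adjusted term: 70 months + 19 months + 6 months = 95 months
Acceptance of responsibility reduction: 25% of 95 months = 23 months (rounded down)
After reduction: 95 − 23 = 72 months
Less pre-trial detention credit: 72 months − 22 months = 50 months
Cap at 104 months: 50 months is within the cap, no reduction.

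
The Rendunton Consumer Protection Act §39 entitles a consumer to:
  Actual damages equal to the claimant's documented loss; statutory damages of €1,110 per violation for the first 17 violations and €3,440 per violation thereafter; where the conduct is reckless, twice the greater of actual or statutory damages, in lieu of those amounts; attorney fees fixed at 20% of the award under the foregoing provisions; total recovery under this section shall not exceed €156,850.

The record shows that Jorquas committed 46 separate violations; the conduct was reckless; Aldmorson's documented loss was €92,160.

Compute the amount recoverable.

First 17 violations: 17 × €1,110 = €18,870
Remaining violations: (46 − 17) × €3,440 = €99,760
Statutory damages: €18,870 + €99,760 = €118,630
Greater of actual damages (€92,160) or statutory damages (€118,630): €118,630
Doubled: 2 × €118,630 = €237,260
Attorney fees: 20% of €237,260 = €47,452
Total before cap: €237,260 + €47,452 = €284,712
Cap at €156,850: €284,712 exceeds the cap → €156,850

€156,850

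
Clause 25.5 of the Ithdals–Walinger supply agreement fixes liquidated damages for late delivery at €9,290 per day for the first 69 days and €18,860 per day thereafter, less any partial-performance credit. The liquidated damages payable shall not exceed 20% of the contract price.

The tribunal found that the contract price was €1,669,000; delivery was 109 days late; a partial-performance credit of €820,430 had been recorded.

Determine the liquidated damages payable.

First 69 days: 69 × €9,290 = €641,010
Remaining days: (109 − 69) × €18,860 = €754,400
Accrued per-day damages: €641,010 + €754,400 = €1,395,410
Less partial-performance credit: €1,395,410 − €820,430 = €574,980
Cap: 20% of €1,669,000 = €333,800
Cap at €333,800: €574,980 exceeds the cap → €333,800

€333,800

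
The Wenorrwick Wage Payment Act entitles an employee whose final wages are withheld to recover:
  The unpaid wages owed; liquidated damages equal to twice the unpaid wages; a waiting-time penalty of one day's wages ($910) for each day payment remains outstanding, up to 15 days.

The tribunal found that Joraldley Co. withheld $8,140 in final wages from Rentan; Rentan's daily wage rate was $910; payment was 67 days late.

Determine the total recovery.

$38,070

Doubled: 2 × $8,140 = $16,280
Penalty days: min(67, 15) = 15
Waiting-time penalty: 15 × $910 = $13,650
Total award: $8,140 + $16,280 + $13,650 = $38,070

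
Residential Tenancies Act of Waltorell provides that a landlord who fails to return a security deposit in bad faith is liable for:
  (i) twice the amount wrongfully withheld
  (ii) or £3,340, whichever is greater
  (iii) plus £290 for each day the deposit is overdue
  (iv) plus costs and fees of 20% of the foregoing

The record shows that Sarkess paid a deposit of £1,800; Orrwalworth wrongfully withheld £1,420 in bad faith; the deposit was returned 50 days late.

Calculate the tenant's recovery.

Recovery: £21,408

Doubled: 2 × £1,420 = £2,840
Minimum £3,340: £2,840 is below the minimum → £3,340
Late-return penalty: 50 × £290 = £14,500
Damages plus late penalty: £3,340 + £14,500 = £17,840
Costs and fees: 20% of £17,840 = £3,568
Total recovery: £17,840 + £3,568 = £21,408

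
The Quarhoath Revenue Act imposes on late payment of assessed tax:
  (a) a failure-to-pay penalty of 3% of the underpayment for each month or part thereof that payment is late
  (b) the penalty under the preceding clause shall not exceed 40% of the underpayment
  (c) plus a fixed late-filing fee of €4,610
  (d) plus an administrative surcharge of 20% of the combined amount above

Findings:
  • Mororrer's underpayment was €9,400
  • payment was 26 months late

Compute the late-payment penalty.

Penalty: €10,044

Accrued rate: 3% × 26 = 78%, capped at 40% → 40%
Failure-to-pay penalty: 40% of €9,400 = €3,760
Penalty before surcharge: €3,760 + €4,610 = €8,370
Administrative surcharge: 20% of €8,370 = €1,674
Total penalty: €8,370 + €1,674 = €10,044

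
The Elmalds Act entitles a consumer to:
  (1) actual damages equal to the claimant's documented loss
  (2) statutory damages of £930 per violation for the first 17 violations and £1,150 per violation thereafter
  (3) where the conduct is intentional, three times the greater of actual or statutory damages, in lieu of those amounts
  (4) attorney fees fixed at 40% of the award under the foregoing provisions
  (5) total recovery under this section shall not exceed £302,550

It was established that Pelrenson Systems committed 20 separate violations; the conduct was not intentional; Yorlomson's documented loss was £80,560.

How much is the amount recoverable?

First 17 violations: 17 × £930 = £15,810
Remaining violations: (20 − 17) × £1,150 = £3,450
Statutory damages: £15,810 + £3,450 = £19,260
Conduct not intentional: the in-lieu enhancement does not apply.
Actual plus statutory damages: £80,560 + £19,260 = £99,820
Attorney fees: 40% of £99,820 = £39,928
Total before cap: £99,820 + £39,928 = £139,748
Cap at £302,550: £139,748 is within the cap, no reduction.

£139,748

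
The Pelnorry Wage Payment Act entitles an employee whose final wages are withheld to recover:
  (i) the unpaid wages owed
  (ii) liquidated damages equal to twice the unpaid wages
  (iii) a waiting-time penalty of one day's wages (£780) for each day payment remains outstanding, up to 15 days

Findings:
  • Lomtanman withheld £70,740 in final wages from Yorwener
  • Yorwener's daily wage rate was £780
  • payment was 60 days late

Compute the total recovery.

£223,920

Doubled: 2 × £70,740 = £141,480
Penalty days: min(60, 15) = 15
Waiting-time penalty: 15 × £780 = £11,700
Total award: £70,740 + £141,480 + £11,700 = £223,920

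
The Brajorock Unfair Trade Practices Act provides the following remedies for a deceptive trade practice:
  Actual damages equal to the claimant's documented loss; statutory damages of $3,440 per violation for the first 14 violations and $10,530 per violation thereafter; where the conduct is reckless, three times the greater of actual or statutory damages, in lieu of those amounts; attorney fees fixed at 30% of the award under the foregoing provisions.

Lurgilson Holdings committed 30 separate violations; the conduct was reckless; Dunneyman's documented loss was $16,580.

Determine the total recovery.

First 14 violations: 14 × $3,440 = $48,160
Remaining violations: (30 − 14) × $10,530 = $168,480
Statutory damages: $48,160 + $168,480 = $216,640
Greater of actual damages ($16,580) or statutory damages ($216,640): $216,640
Trebled: 3 × $216,640 = $649,920
Attorney fees: 30% of $649,920 = $194,976
Total recovery: $649,920 + $194,976 = $844,896

$844,896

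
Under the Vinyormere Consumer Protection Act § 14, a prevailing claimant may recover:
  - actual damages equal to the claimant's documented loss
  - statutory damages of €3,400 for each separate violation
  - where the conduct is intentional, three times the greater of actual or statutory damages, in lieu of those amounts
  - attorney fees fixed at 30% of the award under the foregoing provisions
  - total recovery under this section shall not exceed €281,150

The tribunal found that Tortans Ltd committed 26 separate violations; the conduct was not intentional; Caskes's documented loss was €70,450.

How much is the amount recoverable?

Statutory damages: 26 × €3,400 = €88,400
Conduct not intentional: the in-lieu enhancement does not apply.
Actual plus statutory damages: €70,450 + €88,400 = €158,850
Attorney fees: 30% of €158,850 = €47,655
Total before cap: €158,850 + €47,655 = €206,505
Cap at €281,150: €206,505 is within the cap, no reduction.

€206,505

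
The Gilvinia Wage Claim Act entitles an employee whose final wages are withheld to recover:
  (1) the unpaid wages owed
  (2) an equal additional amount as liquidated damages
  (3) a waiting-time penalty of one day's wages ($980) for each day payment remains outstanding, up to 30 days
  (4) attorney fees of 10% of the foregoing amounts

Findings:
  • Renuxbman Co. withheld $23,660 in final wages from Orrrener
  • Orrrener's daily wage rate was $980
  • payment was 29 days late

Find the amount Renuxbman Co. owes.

$83,314

Liquidated damages (equal amount): $23,660
Penalty days: min(29, 30) = 29
Waiting-time penalty: 29 × $980 = $28,420
Subtotal: $23,660 + $23,660 + $28,420 = $75,740
Attorney fees: 10% of $75,740 = $7,574
Total award: $75,740 + $7,574 = $83,314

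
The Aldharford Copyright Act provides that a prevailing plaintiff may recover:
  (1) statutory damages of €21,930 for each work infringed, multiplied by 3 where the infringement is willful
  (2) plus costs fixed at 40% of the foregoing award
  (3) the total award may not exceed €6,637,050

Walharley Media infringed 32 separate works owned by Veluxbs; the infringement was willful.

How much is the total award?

€2,947,392

Statutory damages: 32 × €21,930 = €701,760
Trebled: 3 × €701,760 = €2,105,280
Costs: 40% of €2,105,280 = €842,112
Award plus costs: €2,105,280 + €842,112 = €2,947,392
Cap at €6,637,050: €2,947,392 is within the cap, no reduction.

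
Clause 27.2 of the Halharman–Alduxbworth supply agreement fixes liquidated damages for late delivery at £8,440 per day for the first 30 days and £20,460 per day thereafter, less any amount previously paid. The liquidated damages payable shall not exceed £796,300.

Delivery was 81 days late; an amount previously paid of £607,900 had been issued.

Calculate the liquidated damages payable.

First 30 days: 30 × £8,440 = £253,200
Remaining days: (81 − 30) × £20,460 = £1,043,460
Accrued per-day damages: £253,200 + £1,043,460 = £1,296,660
Less amount previously paid: £1,296,660 − £607,900 = £688,760
Cap at £796,300: £688,760 is within the cap, no reduction.

£688,760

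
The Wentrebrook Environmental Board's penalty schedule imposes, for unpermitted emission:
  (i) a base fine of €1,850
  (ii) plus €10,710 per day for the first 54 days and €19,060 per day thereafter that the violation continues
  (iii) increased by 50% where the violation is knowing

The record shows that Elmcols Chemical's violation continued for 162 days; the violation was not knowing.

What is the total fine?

Civil penalty: €2,638,670

First 54 days: 54 × €10,710 = €578,340
Remaining days: (162 − 54) × €19,060 = €2,058,480
Per-day component: €578,340 + €2,058,480 = €2,636,820
Base plus per-day: €1,850 + €2,636,820 = €2,638,670
The violation was not knowing: no 50% increase.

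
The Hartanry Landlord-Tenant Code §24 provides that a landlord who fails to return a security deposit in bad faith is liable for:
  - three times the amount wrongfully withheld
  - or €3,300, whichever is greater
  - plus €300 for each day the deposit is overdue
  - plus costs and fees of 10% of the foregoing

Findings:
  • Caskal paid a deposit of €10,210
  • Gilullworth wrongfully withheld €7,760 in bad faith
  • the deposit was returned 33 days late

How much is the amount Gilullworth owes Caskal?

Trebled: 3 × €7,760 = €23,280
Minimum €3,300: €23,280 meets the minimum, no increase.
Late-return penalty: 33 × €300 = €9,900
Damages plus late penalty: €23,280 + €9,900 = €33,180
Costs and fees: 10% of €33,180 = €3,318
Total recovery: €33,180 + €3,318 = €36,498

€36,498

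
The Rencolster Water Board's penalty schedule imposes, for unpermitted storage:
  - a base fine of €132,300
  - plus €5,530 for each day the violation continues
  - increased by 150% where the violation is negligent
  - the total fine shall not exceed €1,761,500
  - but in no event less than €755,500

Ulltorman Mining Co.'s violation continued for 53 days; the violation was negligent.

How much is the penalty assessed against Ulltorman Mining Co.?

Per-day component: 53 × €5,530 = €293,090
Base plus per-day: €132,300 + €293,090 = €425,390
Enhancement: 150% of €425,390 = €638,085
Enhanced fine: €425,390 + €638,085 = €1,063,475
Cap at €1,761,500: €1,063,475 is within the cap, no reduction.
Minimum €755,500: €1,063,475 meets the minimum, no increase.

€1,063,475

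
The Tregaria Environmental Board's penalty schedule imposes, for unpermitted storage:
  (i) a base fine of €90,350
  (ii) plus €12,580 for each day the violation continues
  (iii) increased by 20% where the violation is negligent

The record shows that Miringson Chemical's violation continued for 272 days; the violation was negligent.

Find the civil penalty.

Per-day component: 272 × €12,580 = €3,421,760
Base plus per-day: €90,350 + €3,421,760 = €3,512,110
Enhancement: 20% of €3,512,110 = €702,422
Enhanced fine: €3,512,110 + €702,422 = €4,214,532

€4,214,532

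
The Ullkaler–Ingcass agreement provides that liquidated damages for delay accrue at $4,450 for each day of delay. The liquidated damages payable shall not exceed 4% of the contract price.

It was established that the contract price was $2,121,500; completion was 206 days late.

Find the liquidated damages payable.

Per-day damages: 206 × $4,450 = $916,700
Cap: 4% of $2,121,500 = $84,860
Cap at $84,860: $916,700 exceeds the cap → $84,860

Liquidated damages: $84,860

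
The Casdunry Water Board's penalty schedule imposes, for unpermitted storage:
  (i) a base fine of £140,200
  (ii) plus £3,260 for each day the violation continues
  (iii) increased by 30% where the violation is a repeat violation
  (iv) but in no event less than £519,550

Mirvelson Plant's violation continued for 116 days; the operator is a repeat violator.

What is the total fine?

£673,868

Per-day component: 116 × £3,260 = £378,160
Base plus per-day: £140,200 + £378,160 = £518,360
Enhancement: 30% of £518,360 = £155,508
Enhanced fine: £518,360 + £155,508 = £673,868
Minimum £519,550: £673,868 meets the minimum, no increase.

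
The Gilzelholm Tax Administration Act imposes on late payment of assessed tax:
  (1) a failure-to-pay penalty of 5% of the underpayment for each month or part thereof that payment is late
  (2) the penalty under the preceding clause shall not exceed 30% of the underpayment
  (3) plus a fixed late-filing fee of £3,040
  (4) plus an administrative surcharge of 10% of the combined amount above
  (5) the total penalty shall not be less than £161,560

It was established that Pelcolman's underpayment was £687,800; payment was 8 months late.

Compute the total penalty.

Accrued rate: 5% × 8 = 40%, capped at 30% → 30%
Failure-to-pay penalty: 30% of £687,800 = £206,340
Penalty before surcharge: £206,340 + £3,040 = £209,380
Administrative surcharge: 10% of £209,380 = £20,938
Total penalty: £209,380 + £20,938 = £230,318
Minimum £161,560: £230,318 meets the minimum, no increase.

£230,318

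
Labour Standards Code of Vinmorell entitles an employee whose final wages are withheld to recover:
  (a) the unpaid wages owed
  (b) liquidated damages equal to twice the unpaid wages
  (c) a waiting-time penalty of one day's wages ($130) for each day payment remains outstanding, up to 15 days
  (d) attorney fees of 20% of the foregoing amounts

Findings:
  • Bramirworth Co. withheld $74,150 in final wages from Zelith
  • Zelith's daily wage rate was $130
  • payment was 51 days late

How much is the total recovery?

Doubled: 2 × $74,150 = $148,300
Penalty days: min(51, 15) = 15
Waiting-time penalty: 15 × $130 = $1,950
Subtotal: $74,150 + $148,300 + $1,950 = $224,400
Attorney fees: 20% of $224,400 = $44,880
Total award: $224,400 + $44,880 = $269,280

$269,280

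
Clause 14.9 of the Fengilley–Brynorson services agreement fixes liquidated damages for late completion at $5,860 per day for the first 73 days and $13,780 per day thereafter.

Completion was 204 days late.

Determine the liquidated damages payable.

First 73 days: 73 × $5,860 = $427,780
Remaining days: (204 − 73) × $13,780 = $1,805,180
Accrued per-day damages: $427,780 + $1,805,180 = $2,232,960

$2,232,960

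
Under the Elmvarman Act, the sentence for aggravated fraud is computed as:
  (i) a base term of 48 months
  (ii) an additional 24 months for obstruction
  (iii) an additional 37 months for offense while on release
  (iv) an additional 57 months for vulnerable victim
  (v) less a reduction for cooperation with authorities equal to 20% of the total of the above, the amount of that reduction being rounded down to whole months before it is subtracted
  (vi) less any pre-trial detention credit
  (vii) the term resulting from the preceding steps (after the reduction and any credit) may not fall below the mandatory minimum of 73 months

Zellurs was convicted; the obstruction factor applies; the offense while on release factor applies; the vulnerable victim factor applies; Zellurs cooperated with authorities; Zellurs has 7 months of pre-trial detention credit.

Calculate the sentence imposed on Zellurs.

126 months

Obstruction enhancement: +24 months
Offense while on release enhancement: +37 months
Vulnerable victim enhancement: +57 months
Adjusted term: 48 months + 24 months + 37 months + 57 months = 166 months
Cooperation with authorities reduction: 20% of 166 months = 33 months (rounded down)
After reduction: 166 − 33 = 133 months
Less pre-trial detention credit: 133 months − 7 months = 126 months
Minimum 73 months: 126 months meets the minimum, no increase.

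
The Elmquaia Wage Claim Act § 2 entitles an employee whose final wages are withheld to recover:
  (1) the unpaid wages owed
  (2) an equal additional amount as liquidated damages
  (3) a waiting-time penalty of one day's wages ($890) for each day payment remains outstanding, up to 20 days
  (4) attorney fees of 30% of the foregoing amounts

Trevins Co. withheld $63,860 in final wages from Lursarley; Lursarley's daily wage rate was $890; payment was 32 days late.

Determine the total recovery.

Liquidated damages (equal amount): $63,860
Penalty days: min(32, 20) = 20
Waiting-time penalty: 20 × $890 = $17,800
Subtotal: $63,860 + $63,860 + $17,800 = $145,520
Attorney fees: 30% of $145,520 = $43,656
Total award: $145,520 + $43,656 = $189,176

$189,176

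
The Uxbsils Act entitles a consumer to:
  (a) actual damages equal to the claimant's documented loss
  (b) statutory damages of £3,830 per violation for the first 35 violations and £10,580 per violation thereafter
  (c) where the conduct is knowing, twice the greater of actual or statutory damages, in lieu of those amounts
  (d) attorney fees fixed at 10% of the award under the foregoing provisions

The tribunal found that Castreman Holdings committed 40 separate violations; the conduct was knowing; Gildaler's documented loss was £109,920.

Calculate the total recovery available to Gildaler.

First 35 violations: 35 × £3,830 = £134,050
Remaining violations: (40 − 35) × £10,580 = £52,900
Statutory damages: £134,050 + £52,900 = £186,950
Greater of actual damages (£109,920) or statutory damages (£186,950): £186,950
Doubled: 2 × £186,950 = £373,900
Attorney fees: 10% of £373,900 = £37,390
Total recovery: £373,900 + £37,390 = £411,290

£411,290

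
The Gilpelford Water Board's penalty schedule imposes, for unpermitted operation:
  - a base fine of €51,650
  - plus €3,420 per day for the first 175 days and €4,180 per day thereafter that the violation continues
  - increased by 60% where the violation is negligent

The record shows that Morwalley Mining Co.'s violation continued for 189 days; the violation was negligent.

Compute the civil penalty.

€1,133,872

First 175 days: 175 × €3,420 = €598,500
Remaining days: (189 − 175) × €4,180 = €58,520
Per-day component: €598,500 + €58,520 = €657,020
Base plus per-day: €51,650 + €657,020 = €708,670
Enhancement: 60% of €708,670 = €425,202
Enhanced fine: €708,670 + €425,202 = €1,133,872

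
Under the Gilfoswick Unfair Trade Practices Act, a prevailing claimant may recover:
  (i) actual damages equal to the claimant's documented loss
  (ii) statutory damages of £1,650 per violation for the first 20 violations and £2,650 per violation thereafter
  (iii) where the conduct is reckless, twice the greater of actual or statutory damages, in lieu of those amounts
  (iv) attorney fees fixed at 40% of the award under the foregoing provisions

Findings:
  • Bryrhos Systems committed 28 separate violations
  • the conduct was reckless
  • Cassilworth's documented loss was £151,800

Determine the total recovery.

Total recovery: £425,040

First 20 violations: 20 × £1,650 = £33,000
Remaining violations: (28 − 20) × £2,650 = £21,200
Statutory damages: £33,000 + £21,200 = £54,200
Greater of actual damages (£151,800) or statutory damages (£54,200): £151,800
Doubled: 2 × £151,800 = £303,600
Attorney fees: 40% of £303,600 = £121,440
Total recovery: £303,600 + £121,440 = £425,040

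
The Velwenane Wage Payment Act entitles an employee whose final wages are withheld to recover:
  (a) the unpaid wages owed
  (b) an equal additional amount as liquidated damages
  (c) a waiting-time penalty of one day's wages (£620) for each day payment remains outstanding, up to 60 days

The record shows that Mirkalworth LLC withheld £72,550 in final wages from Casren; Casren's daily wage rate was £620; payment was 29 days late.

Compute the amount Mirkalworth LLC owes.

Total award: £163,080

Liquidated damages (equal amount): £72,550
Penalty days: min(29, 60) = 29
Waiting-time penalty: 29 × £620 = £17,980
Total award: £72,550 + £72,550 + £17,980 = £163,080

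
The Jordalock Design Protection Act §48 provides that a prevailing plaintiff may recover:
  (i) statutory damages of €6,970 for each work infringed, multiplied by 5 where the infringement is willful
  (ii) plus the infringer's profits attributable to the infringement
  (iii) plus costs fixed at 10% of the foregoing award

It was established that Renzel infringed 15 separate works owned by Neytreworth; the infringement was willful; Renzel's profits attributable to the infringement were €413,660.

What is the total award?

€1,030,051

Statutory damages: 15 × €6,970 = €104,550
Multiplied by 5: 5 × €104,550 = €522,750
Combined award: €522,750 + €413,660 = €936,410
Costs: 10% of €936,410 = €93,641
Award plus costs: €936,410 + €93,641 = €1,030,051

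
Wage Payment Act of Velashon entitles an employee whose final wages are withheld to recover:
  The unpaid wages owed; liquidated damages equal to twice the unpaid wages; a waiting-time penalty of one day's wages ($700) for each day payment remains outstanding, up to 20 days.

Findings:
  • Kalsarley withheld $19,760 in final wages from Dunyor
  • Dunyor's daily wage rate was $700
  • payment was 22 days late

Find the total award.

$73,280

Doubled: 2 × $19,760 = $39,520
Penalty days: min(22, 20) = 20
Waiting-time penalty: 20 × $700 = $14,000
Total award: $19,760 + $39,520 + $14,000 = $73,280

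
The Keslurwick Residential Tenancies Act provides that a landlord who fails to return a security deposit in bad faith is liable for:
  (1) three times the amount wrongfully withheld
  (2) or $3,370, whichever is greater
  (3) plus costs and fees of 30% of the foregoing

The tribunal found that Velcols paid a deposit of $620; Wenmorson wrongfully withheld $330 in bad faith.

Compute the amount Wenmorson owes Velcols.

Trebled: 3 × $330 = $990
Minimum $3,370: $990 is below the minimum → $3,370
Costs and fees: 30% of $3,370 = $1,011
Total recovery: $3,370 + $1,011 = $4,381

$4,381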